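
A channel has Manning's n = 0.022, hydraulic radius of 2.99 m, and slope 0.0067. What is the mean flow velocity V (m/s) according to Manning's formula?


Manning's equation gives V = (1/n) * R^(2/3) * S^(1/2).
First, compute R^(2/3) = 2.99^(2/3) = 2.0755.
Next, S^(1/2) = 0.0067^(1/2) = 0.081854.
Then 1/n = 1/0.022 = 45.45.
V = 45.45 * 2.0755 * 0.081854 = 7.722 m/s.

7.722


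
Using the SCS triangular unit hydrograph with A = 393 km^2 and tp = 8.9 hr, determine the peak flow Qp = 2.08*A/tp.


SCS formula: Qp = 2.08 * A / tp.
Qp = 2.08 * 393 / 8.9
   = 817.44 / 8.9
   = 91.85 m^3/s per cm.

91.85


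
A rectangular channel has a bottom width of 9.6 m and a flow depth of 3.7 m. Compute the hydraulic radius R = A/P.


For a rectangular section:
Flow area A = b * y = 9.6 * 3.7 = 35.52 m^2.
Wetted perimeter P = b + 2y = 9.6 + 2*3.7 = 17.0 m.
Hydraulic radius R = A/P = 35.52 / 17.0 = 2.0894 m.

2.0894


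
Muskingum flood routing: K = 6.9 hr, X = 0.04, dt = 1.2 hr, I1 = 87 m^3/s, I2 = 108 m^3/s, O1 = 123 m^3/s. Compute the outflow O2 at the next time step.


Muskingum coefficients:
denom = 2*K*(1-X) + dt = 2*6.9*(1-0.04) + 1.2 = 14.448.
C0 = (dt - 2*K*X)/denom = (1.2 - 2*6.9*0.04)/14.448 = 0.0449.
C1 = (dt + 2*K*X)/denom = (1.2 + 2*6.9*0.04)/14.448 = 0.1213.
C2 = (2*K*(1-X) - dt)/denom = 0.8339.
O2 = C0*I2 + C1*I1 + C2*O1
   = 0.0449*108 + 0.1213*87 + 0.8339*123
   = 117.96 m^3/s.

117.96


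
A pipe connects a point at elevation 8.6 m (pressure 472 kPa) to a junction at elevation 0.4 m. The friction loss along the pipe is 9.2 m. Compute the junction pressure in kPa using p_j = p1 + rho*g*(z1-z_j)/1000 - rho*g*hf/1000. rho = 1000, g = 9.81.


Junction pressure: p_j = p1 + rho*g*(z1 - z_j)/1000 - rho*g*hf/1000.
Elevation term = 1000*9.81*(8.6 - 0.4)/1000 = 80.442 kPa.
Friction term = 1000*9.81*9.2/1000 = 90.252 kPa.
p_j = 472 + 80.442 - 90.252 = 462.19 kPa.

462.19


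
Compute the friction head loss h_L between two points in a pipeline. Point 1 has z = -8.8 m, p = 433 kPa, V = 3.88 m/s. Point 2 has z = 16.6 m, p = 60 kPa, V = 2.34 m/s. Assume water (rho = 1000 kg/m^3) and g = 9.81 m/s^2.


Total head at each section: H = z + p/(rho*g) + V^2/(2g).
H1 = -8.8 + 433*1000/(1000*9.81) + 3.88^2/(2*9.81)
   = -8.8 + 44.139 + 0.7673
   = 36.106 m.
H2 = 16.6 + 60*1000/(1000*9.81) + 2.34^2/(2*9.81)
   = 16.6 + 6.116 + 0.2791
   = 22.995 m.
h_L = H1 - H2 = 36.106 - 22.995 = 13.111 m.

13.111


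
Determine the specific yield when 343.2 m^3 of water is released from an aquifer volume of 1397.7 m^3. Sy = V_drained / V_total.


Specific yield Sy = Volume drained / Total volume.
Sy = 343.2 / 1397.7
   = 0.2455.

0.2455


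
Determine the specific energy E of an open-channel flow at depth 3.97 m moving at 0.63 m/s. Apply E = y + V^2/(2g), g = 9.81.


Specific energy E = y + V^2/(2g).
Velocity head = V^2/(2g) = 0.63^2 / (2*9.81) = 0.3969 / 19.62 = 0.0202 m.
E = 3.97 + 0.0202 = 3.9902 m.

3.9902


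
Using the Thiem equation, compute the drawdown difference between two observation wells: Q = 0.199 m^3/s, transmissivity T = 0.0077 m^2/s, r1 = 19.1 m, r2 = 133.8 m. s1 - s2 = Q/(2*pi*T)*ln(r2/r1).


Thiem equation: s1 - s2 = Q/(2*pi*T) * ln(r2/r1).
ln(r2/r1) = ln(133.8/19.1) = 1.9467.
Q/(2*pi*T) = 0.199 / (2*pi*0.0077) = 0.199 / 0.0484 = 4.1132.
s1 - s2 = 4.1132 * 1.9467 = 8.007 m.

8.007


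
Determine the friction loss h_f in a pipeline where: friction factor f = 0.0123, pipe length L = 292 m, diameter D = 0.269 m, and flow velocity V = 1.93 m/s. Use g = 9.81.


Darcy-Weisbach equation: h_f = f * (L/D) * V^2/(2g).
f * L/D = 0.0123 * 292/0.269 = 13.3517.
V^2/(2g) = 1.93^2 / (2*9.81) = 3.7249 / 19.62 = 0.1899 m.
h_f = 13.3517 * 0.1899 = 2.535 m.

2.535


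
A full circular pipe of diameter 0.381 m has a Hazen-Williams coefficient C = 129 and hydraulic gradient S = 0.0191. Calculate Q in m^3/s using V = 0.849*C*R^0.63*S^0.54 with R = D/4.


For a full circular pipe, R = D/4 = 0.381/4 = 0.0953 m.
V = 0.849 * 129 * 0.0953^0.63 * 0.0191^0.54
  = 0.849 * 129 * 0.227345 * 0.117966
  = 2.9372 m/s.
Pipe area A = pi*D^2/4 = pi*0.381^2/4 = 0.114 m^2.
Q = A * V = 0.114 * 2.9372 = 0.3349 m^3/s.

0.3349


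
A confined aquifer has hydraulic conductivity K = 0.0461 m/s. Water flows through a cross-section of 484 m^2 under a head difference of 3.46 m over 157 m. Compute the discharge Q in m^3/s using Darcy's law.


Darcy's law: Q = K * A * i, where i = dh/L.
Hydraulic gradient i = 3.46 / 157 = 0.022038.
Q = 0.0461 * 484 * 0.022038
  = 0.4917 m^3/s.

0.4917


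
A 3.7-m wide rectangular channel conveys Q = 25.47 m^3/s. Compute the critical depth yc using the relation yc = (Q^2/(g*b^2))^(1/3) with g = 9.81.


Using yc = (Q^2 / (g * b^2))^(1/3):
Q^2 = 25.47^2 = 648.72.
g * b^2 = 9.81 * 3.7^2 = 9.81 * 13.69 = 134.3.
Q^2 / (g*b^2) = 648.72 / 134.3 = 4.8304.
yc = 4.8304^(1/3) = 1.6904 m.

1.6904


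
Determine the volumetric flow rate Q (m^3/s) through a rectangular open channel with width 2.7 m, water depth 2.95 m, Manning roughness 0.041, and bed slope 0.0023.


For a rectangular channel, the cross-sectional area A = b * y = 2.7 * 2.95 = 7.97 m^2.
The wetted perimeter P = b + 2y = 2.7 + 2*2.95 = 8.6 m.
Hydraulic radius R = A/P = 7.97/8.6 = 0.9262 m.
Velocity V = (1/n)*R^(2/3)*S^(1/2) = (1/0.041)*0.9262^(2/3)*0.0023^(1/2) = 1.1114 m/s.
Discharge Q = A * V = 7.97 * 1.1114 = 8.852 m^3/s.

8.852


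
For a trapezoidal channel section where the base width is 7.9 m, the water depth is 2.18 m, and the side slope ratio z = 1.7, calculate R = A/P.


For a trapezoidal section with side slope z:
A = (b + z*y)*y = (7.9 + 1.7*2.18)*2.18 = 25.301 m^2.
P = b + 2*y*sqrt(1 + z^2) = 7.9 + 2*2.18*sqrt(1 + 1.7^2) = 16.499 m.
R = A/P = 25.301 / 16.499 = 1.5335 m.

1.5335


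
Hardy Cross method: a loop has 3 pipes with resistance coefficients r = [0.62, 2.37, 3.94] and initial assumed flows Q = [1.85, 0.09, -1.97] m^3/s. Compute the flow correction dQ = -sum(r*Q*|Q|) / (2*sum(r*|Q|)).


Numerator terms (r*Q*|Q|): 0.62*1.85*|1.85| = 2.122; 2.37*0.09*|0.09| = 0.0192; 3.94*-1.97*|-1.97| = -15.2907.
Sum of numerator = -13.1496.
Denominator terms (r*|Q|): 0.62*|1.85| = 1.147; 2.37*|0.09| = 0.2133; 3.94*|-1.97| = 7.7618.
2 * sum of denominator = 2 * 9.1221 = 18.2442.
dQ = --13.1496 / 18.2442 = 0.7208 m^3/s.

0.7208


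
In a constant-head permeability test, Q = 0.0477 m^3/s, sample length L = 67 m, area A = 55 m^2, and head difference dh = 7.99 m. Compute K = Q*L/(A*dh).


From K = Q*L / (A*dh):
Numerator: Q*L = 0.0477 * 67 = 3.1959.
Denominator: A*dh = 55 * 7.99 = 439.45.
K = 3.1959 / 439.45 = 0.007272 m/s.

0.007272


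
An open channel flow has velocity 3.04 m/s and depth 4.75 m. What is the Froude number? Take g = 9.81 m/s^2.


The Froude number is defined as Fr = V / sqrt(g*y).
g*y = 9.81 * 4.75 = 46.5975.
sqrt(g*y) = sqrt(46.5975) = 6.8262.
Fr = 3.04 / 6.8262 = 0.4453.

0.4453


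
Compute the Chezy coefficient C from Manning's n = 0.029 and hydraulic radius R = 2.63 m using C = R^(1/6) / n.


The Chezy coefficient relates to Manning's n through C = R^(1/6) / n.
R^(1/6) = 2.63^(1/6) = 1.174878.
C = 1.174878 / 0.029 = 40.51 m^(1/2)/s.

40.51


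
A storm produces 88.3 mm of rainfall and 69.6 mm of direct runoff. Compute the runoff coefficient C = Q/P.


The runoff coefficient C = runoff depth / rainfall depth.
C = 69.6 / 88.3
  = 0.7882.

0.7882


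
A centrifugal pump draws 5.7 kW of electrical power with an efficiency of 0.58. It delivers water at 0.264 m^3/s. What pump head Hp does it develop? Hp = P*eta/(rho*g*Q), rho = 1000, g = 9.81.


Pump head formula: Hp = P * eta / (rho * g * Q).
Numerator: P * eta = 5.7 * 1000 * 0.58 = 3306.0 W.
Denominator: rho * g * Q = 1000 * 9.81 * 0.264 = 2589.84.
Hp = 3306.0 / 2589.84 = 1.28 m.

1.28


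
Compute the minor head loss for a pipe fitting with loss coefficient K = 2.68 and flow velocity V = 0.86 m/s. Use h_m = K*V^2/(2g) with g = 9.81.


Minor loss formula: h_m = K * V^2/(2g).
V^2 = 0.86^2 = 0.7396.
V^2/(2g) = 0.7396 / 19.62 = 0.0377 m.
h_m = 2.68 * 0.0377 = 0.101 m.

0.101


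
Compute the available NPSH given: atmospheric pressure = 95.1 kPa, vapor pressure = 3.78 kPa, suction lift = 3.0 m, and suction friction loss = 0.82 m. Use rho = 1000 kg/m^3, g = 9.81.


NPSHa = p_atm/(rho*g) - z_s - hf_s - p_vap/(rho*g).
p_atm/(rho*g) = 95.1*1000 / (1000*9.81) = 9.694 m.
p_vap/(rho*g) = 3.78*1000 / (1000*9.81) = 0.385 m.
NPSHa = 9.694 - 3.0 - 0.82 - 0.385
      = 5.49 m.

5.49


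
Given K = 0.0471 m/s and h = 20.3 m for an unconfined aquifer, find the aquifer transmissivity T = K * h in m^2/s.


Transmissivity is defined as T = K * h.
T = 0.0471 * 20.3
  = 0.9561 m^2/s.

0.9561


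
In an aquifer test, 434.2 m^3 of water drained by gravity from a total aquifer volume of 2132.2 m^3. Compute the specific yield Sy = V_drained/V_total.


Specific yield Sy = Volume drained / Total volume.
Sy = 434.2 / 2132.2
   = 0.2036.

0.2036


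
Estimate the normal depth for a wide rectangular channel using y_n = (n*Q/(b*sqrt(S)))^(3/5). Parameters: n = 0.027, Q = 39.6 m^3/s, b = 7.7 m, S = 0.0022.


We use the wide-channel approximation y_n = (n*Q/(b*sqrt(S)))^(3/5).
sqrt(S) = sqrt(0.0022) = 0.046904.
Numerator: n*Q = 0.027 * 39.6 = 1.0692.
Denominator: b*sqrt(S) = 7.7 * 0.046904 = 0.361161.
arg = 2.9604.
y_n = 2.9604^(3/5) = 1.9178 m.

1.9178


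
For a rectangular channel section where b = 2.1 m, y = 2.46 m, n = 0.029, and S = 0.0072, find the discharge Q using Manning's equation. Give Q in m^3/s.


For a rectangular channel, the cross-sectional area A = b * y = 2.1 * 2.46 = 5.17 m^2.
The wetted perimeter P = b + 2y = 2.1 + 2*2.46 = 7.02 m.
Hydraulic radius R = A/P = 5.17/7.02 = 0.7359 m.
Velocity V = (1/n)*R^(2/3)*S^(1/2) = (1/0.029)*0.7359^(2/3)*0.0072^(1/2) = 2.385 m/s.
Discharge Q = A * V = 5.17 * 2.385 = 12.321 m^3/s.

12.321


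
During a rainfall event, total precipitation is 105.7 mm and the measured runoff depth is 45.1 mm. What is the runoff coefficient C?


The runoff coefficient C = runoff depth / rainfall depth.
C = 45.1 / 105.7
  = 0.4267.

0.4267


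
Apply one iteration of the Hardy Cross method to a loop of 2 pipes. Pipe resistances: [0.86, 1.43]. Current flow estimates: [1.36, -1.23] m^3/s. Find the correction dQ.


Numerator terms (r*Q*|Q|): 0.86*1.36*|1.36| = 1.5907; 1.43*-1.23*|-1.23| = -2.1634.
Sum of numerator = -0.5728.
Denominator terms (r*|Q|): 0.86*|1.36| = 1.1696; 1.43*|-1.23| = 1.7589.
2 * sum of denominator = 2 * 2.9285 = 5.857.
dQ = --0.5728 / 5.857 = 0.0978 m^3/s.

0.0978


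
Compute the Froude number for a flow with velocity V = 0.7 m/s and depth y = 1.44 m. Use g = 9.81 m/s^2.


The Froude number is defined as Fr = V / sqrt(g*y).
g*y = 9.81 * 1.44 = 14.1264.
sqrt(g*y) = sqrt(14.1264) = 3.7585.
Fr = 0.7 / 3.7585 = 0.1862.

0.1862


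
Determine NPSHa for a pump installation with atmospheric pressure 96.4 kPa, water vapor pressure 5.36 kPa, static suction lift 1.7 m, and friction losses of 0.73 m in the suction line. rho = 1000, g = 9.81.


NPSHa = p_atm/(rho*g) - z_s - hf_s - p_vap/(rho*g).
p_atm/(rho*g) = 96.4*1000 / (1000*9.81) = 9.827 m.
p_vap/(rho*g) = 5.36*1000 / (1000*9.81) = 0.546 m.
NPSHa = 9.827 - 1.7 - 0.73 - 0.546
      = 6.85 m.

6.85


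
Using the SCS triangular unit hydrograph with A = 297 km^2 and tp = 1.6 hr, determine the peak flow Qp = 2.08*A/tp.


SCS formula: Qp = 2.08 * A / tp.
Qp = 2.08 * 297 / 1.6
   = 617.76 / 1.6
   = 386.1 m^3/s per cm.

386.1


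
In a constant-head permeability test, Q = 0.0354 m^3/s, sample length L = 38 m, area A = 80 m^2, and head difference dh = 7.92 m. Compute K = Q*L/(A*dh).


From K = Q*L / (A*dh):
Numerator: Q*L = 0.0354 * 38 = 1.3452.
Denominator: A*dh = 80 * 7.92 = 633.6.
K = 1.3452 / 633.6 = 0.002123 m/s.

0.002123


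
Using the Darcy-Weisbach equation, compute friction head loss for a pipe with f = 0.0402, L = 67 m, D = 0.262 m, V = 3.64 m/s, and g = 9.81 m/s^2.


Darcy-Weisbach equation: h_f = f * (L/D) * V^2/(2g).
f * L/D = 0.0402 * 67/0.262 = 10.2802.
V^2/(2g) = 3.64^2 / (2*9.81) = 13.2496 / 19.62 = 0.6753 m.
h_f = 10.2802 * 0.6753 = 6.942 m.

6.942


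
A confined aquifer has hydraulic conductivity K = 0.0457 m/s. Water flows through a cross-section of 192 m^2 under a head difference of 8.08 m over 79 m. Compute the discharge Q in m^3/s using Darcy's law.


Darcy's law: Q = K * A * i, where i = dh/L.
Hydraulic gradient i = 8.08 / 79 = 0.102278.
Q = 0.0457 * 192 * 0.102278
  = 0.8974 m^3/s.

0.8974


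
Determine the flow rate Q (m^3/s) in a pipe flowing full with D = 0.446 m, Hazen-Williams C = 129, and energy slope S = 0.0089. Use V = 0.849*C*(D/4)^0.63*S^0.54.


For a full circular pipe, R = D/4 = 0.446/4 = 0.1115 m.
V = 0.849 * 129 * 0.1115^0.63 * 0.0089^0.54
  = 0.849 * 129 * 0.251063 * 0.078104
  = 2.1476 m/s.
Pipe area A = pi*D^2/4 = pi*0.446^2/4 = 0.1562 m^2.
Q = A * V = 0.1562 * 2.1476 = 0.3355 m^3/s.

0.3355


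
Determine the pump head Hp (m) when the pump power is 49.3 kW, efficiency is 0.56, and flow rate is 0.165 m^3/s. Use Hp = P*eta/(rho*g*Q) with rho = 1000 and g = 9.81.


Pump head formula: Hp = P * eta / (rho * g * Q).
Numerator: P * eta = 49.3 * 1000 * 0.56 = 27608.0 W.
Denominator: rho * g * Q = 1000 * 9.81 * 0.165 = 1618.65.
Hp = 27608.0 / 1618.65 = 17.06 m.

17.06


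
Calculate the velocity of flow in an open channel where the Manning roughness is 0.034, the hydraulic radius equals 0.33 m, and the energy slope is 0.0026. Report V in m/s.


Manning's equation gives V = (1/n) * R^(2/3) * S^(1/2).
First, compute R^(2/3) = 0.33^(2/3) = 0.4775.
Next, S^(1/2) = 0.0026^(1/2) = 0.05099.
Then 1/n = 1/0.034 = 29.41.
V = 29.41 * 0.4775 * 0.05099 = 0.7162 m/s.

0.7162


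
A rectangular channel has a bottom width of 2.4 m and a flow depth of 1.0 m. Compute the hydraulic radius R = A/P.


For a rectangular section:
Flow area A = b * y = 2.4 * 1.0 = 2.4 m^2.
Wetted perimeter P = b + 2y = 2.4 + 2*1.0 = 4.4 m.
Hydraulic radius R = A/P = 2.4 / 4.4 = 0.5455 m.

0.5455


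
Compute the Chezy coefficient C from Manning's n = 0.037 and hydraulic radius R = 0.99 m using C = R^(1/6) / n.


The Chezy coefficient relates to Manning's n through C = R^(1/6) / n.
R^(1/6) = 0.99^(1/6) = 0.998326.
C = 0.998326 / 0.037 = 26.98 m^(1/2)/s.

26.98


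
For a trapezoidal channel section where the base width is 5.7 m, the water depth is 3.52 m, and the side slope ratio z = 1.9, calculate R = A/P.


For a trapezoidal section with side slope z:
A = (b + z*y)*y = (5.7 + 1.9*3.52)*3.52 = 43.606 m^2.
P = b + 2*y*sqrt(1 + z^2) = 5.7 + 2*3.52*sqrt(1 + 1.9^2) = 20.816 m.
R = A/P = 43.606 / 20.816 = 2.0949 m.

2.0949


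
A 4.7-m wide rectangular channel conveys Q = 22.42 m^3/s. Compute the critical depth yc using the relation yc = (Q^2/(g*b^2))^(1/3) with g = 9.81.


Using yc = (Q^2 / (g * b^2))^(1/3):
Q^2 = 22.42^2 = 502.66.
g * b^2 = 9.81 * 4.7^2 = 9.81 * 22.09 = 216.7.
Q^2 / (g*b^2) = 502.66 / 216.7 = 2.3196.
yc = 2.3196^(1/3) = 1.3237 m.

1.3237


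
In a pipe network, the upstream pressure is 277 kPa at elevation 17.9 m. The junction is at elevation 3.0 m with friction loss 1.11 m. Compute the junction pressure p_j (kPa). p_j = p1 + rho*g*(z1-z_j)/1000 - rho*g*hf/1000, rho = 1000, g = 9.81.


Junction pressure: p_j = p1 + rho*g*(z1 - z_j)/1000 - rho*g*hf/1000.
Elevation term = 1000*9.81*(17.9 - 3.0)/1000 = 146.169 kPa.
Friction term = 1000*9.81*1.11/1000 = 10.889 kPa.
p_j = 277 + 146.169 - 10.889 = 412.28 kPa.

412.28


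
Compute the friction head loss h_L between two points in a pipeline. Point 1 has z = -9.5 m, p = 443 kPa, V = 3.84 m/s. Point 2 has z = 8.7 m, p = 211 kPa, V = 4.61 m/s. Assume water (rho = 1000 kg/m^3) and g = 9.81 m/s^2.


Total head at each section: H = z + p/(rho*g) + V^2/(2g).
H1 = -9.5 + 443*1000/(1000*9.81) + 3.84^2/(2*9.81)
   = -9.5 + 45.158 + 0.7516
   = 36.41 m.
H2 = 8.7 + 211*1000/(1000*9.81) + 4.61^2/(2*9.81)
   = 8.7 + 21.509 + 1.0832
   = 31.292 m.
h_L = H1 - H2 = 36.41 - 31.292 = 5.118 m.

5.118


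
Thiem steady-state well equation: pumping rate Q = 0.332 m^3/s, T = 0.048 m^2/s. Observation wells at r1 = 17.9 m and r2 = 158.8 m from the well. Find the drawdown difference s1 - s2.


Thiem equation: s1 - s2 = Q/(2*pi*T) * ln(r2/r1).
ln(r2/r1) = ln(158.8/17.9) = 2.1828.
Q/(2*pi*T) = 0.332 / (2*pi*0.048) = 0.332 / 0.3016 = 1.1008.
s1 - s2 = 1.1008 * 2.1828 = 2.4029 m.

2.4029


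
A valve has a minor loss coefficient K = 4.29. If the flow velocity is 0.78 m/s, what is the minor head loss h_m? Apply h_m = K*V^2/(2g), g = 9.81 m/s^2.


Minor loss formula: h_m = K * V^2/(2g).
V^2 = 0.78^2 = 0.6084.
V^2/(2g) = 0.6084 / 19.62 = 0.031 m.
h_m = 4.29 * 0.031 = 0.133 m.

0.133


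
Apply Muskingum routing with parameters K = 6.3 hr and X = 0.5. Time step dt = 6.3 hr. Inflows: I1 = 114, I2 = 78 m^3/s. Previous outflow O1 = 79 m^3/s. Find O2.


Muskingum coefficients:
denom = 2*K*(1-X) + dt = 2*6.3*(1-0.5) + 6.3 = 12.6.
C0 = (dt - 2*K*X)/denom = (6.3 - 2*6.3*0.5)/12.6 = 0.0.
C1 = (dt + 2*K*X)/denom = (6.3 + 2*6.3*0.5)/12.6 = 1.0.
C2 = (2*K*(1-X) - dt)/denom = 0.0.
O2 = C0*I2 + C1*I1 + C2*O1
   = 0.0*78 + 1.0*114 + 0.0*79
   = 114.0 m^3/s.

114.0


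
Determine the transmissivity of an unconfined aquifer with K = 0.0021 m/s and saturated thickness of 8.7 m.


Transmissivity is defined as T = K * h.
T = 0.0021 * 8.7
  = 0.0183 m^2/s.

0.0183


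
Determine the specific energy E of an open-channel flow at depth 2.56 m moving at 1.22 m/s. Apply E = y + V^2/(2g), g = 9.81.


Specific energy E = y + V^2/(2g).
Velocity head = V^2/(2g) = 1.22^2 / (2*9.81) = 1.4884 / 19.62 = 0.0759 m.
E = 2.56 + 0.0759 = 2.6359 m.

2.6359


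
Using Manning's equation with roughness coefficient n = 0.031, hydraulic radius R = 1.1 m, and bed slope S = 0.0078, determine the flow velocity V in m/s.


Manning's equation gives V = (1/n) * R^(2/3) * S^(1/2).
First, compute R^(2/3) = 1.1^(2/3) = 1.0656.
Next, S^(1/2) = 0.0078^(1/2) = 0.088318.
Then 1/n = 1/0.031 = 32.26.
V = 32.26 * 1.0656 * 0.088318 = 3.0359 m/s.

3.0359


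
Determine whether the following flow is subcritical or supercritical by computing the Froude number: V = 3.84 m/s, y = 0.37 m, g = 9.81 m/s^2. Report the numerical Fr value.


The Froude number is defined as Fr = V / sqrt(g*y).
g*y = 9.81 * 0.37 = 3.6297.
sqrt(g*y) = sqrt(3.6297) = 1.9052.
Fr = 3.84 / 1.9052 = 2.0156.
Since Fr > 1, the flow is supercritical.

2.0156


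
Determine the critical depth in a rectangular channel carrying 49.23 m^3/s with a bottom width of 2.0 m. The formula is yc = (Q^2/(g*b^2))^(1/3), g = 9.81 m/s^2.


Using yc = (Q^2 / (g * b^2))^(1/3):
Q^2 = 49.23^2 = 2423.59.
g * b^2 = 9.81 * 2.0^2 = 9.81 * 4.0 = 39.24.
Q^2 / (g*b^2) = 2423.59 / 39.24 = 61.7633.
yc = 61.7633^(1/3) = 3.9528 m.

3.9528


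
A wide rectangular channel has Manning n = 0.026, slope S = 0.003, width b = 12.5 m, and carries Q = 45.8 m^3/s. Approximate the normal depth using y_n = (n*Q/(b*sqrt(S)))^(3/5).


We use the wide-channel approximation y_n = (n*Q/(b*sqrt(S)))^(3/5).
sqrt(S) = sqrt(0.003) = 0.054772.
Numerator: n*Q = 0.026 * 45.8 = 1.1908.
Denominator: b*sqrt(S) = 12.5 * 0.054772 = 0.68465.
arg = 1.7393.
y_n = 1.7393^(3/5) = 1.3939 m.

1.3939


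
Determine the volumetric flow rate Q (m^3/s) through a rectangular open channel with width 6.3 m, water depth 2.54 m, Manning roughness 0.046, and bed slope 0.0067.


For a rectangular channel, the cross-sectional area A = b * y = 6.3 * 2.54 = 16.0 m^2.
The wetted perimeter P = b + 2y = 6.3 + 2*2.54 = 11.38 m.
Hydraulic radius R = A/P = 16.0/11.38 = 1.4062 m.
Velocity V = (1/n)*R^(2/3)*S^(1/2) = (1/0.046)*1.4062^(2/3)*0.0067^(1/2) = 2.2334 m/s.
Discharge Q = A * V = 16.0 * 2.2334 = 35.739 m^3/s.

35.739


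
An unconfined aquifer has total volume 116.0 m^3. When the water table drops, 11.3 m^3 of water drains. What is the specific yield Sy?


Specific yield Sy = Volume drained / Total volume.
Sy = 11.3 / 116.0
   = 0.0974.

0.0974


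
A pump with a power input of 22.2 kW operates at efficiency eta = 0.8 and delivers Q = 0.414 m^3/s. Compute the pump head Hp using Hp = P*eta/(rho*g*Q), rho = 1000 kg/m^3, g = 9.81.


Pump head formula: Hp = P * eta / (rho * g * Q).
Numerator: P * eta = 22.2 * 1000 * 0.8 = 17760.0 W.
Denominator: rho * g * Q = 1000 * 9.81 * 0.414 = 4061.34.
Hp = 17760.0 / 4061.34 = 4.37 m.

4.37


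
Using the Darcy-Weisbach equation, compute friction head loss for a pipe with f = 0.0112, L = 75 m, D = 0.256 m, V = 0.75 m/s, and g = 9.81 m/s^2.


Darcy-Weisbach equation: h_f = f * (L/D) * V^2/(2g).
f * L/D = 0.0112 * 75/0.256 = 3.2812.
V^2/(2g) = 0.75^2 / (2*9.81) = 0.5625 / 19.62 = 0.0287 m.
h_f = 3.2812 * 0.0287 = 0.094 m.

0.094


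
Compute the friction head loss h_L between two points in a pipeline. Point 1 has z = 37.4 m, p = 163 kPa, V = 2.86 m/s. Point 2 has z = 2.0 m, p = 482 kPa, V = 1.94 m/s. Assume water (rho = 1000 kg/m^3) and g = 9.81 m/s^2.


Total head at each section: H = z + p/(rho*g) + V^2/(2g).
H1 = 37.4 + 163*1000/(1000*9.81) + 2.86^2/(2*9.81)
   = 37.4 + 16.616 + 0.4169
   = 54.433 m.
H2 = 2.0 + 482*1000/(1000*9.81) + 1.94^2/(2*9.81)
   = 2.0 + 49.134 + 0.1918
   = 51.325 m.
h_L = H1 - H2 = 54.433 - 51.325 = 3.107 m.

3.107


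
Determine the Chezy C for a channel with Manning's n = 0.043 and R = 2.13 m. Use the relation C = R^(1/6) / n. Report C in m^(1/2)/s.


The Chezy coefficient relates to Manning's n through C = R^(1/6) / n.
R^(1/6) = 2.13^(1/6) = 1.134305.
C = 1.134305 / 0.043 = 26.38 m^(1/2)/s.

26.38


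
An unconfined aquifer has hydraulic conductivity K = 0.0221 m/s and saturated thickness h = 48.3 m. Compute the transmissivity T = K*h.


Transmissivity is defined as T = K * h.
T = 0.0221 * 48.3
  = 1.0674 m^2/s.

1.0674


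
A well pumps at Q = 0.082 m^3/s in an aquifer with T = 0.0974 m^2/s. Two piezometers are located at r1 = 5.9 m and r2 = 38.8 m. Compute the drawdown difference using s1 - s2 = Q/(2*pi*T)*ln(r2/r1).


Thiem equation: s1 - s2 = Q/(2*pi*T) * ln(r2/r1).
ln(r2/r1) = ln(38.8/5.9) = 1.8835.
Q/(2*pi*T) = 0.082 / (2*pi*0.0974) = 0.082 / 0.612 = 0.134.
s1 - s2 = 0.134 * 1.8835 = 0.2524 m.

0.2524


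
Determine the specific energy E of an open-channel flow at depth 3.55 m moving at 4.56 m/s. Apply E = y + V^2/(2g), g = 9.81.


Specific energy E = y + V^2/(2g).
Velocity head = V^2/(2g) = 4.56^2 / (2*9.81) = 20.7936 / 19.62 = 1.0598 m.
E = 3.55 + 1.0598 = 4.6098 m.

4.6098


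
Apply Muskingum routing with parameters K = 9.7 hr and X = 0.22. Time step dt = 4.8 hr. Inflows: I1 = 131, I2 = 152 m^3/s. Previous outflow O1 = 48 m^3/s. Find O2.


Muskingum coefficients:
denom = 2*K*(1-X) + dt = 2*9.7*(1-0.22) + 4.8 = 19.932.
C0 = (dt - 2*K*X)/denom = (4.8 - 2*9.7*0.22)/19.932 = 0.0267.
C1 = (dt + 2*K*X)/denom = (4.8 + 2*9.7*0.22)/19.932 = 0.4549.
C2 = (2*K*(1-X) - dt)/denom = 0.5184.
O2 = C0*I2 + C1*I1 + C2*O1
   = 0.0267*152 + 0.4549*131 + 0.5184*48
   = 88.54 m^3/s.

88.54


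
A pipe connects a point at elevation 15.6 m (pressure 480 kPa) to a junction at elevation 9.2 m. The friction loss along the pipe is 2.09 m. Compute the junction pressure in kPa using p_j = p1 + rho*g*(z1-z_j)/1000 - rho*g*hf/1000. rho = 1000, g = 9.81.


Junction pressure: p_j = p1 + rho*g*(z1 - z_j)/1000 - rho*g*hf/1000.
Elevation term = 1000*9.81*(15.6 - 9.2)/1000 = 62.784 kPa.
Friction term = 1000*9.81*2.09/1000 = 20.503 kPa.
p_j = 480 + 62.784 - 20.503 = 522.28 kPa.

522.28


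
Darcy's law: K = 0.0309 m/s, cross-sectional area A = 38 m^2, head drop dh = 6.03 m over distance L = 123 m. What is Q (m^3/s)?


Darcy's law: Q = K * A * i, where i = dh/L.
Hydraulic gradient i = 6.03 / 123 = 0.049024.
Q = 0.0309 * 38 * 0.049024
  = 0.0576 m^3/s.

0.0576


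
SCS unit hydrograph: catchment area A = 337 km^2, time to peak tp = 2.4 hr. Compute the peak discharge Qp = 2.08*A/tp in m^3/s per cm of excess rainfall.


SCS formula: Qp = 2.08 * A / tp.
Qp = 2.08 * 337 / 2.4
   = 700.96 / 2.4
   = 292.07 m^3/s per cm.

292.07


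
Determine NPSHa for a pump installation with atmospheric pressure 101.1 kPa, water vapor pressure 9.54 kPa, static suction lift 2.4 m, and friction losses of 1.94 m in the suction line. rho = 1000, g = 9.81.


NPSHa = p_atm/(rho*g) - z_s - hf_s - p_vap/(rho*g).
p_atm/(rho*g) = 101.1*1000 / (1000*9.81) = 10.306 m.
p_vap/(rho*g) = 9.54*1000 / (1000*9.81) = 0.972 m.
NPSHa = 10.306 - 2.4 - 1.94 - 0.972
      = 4.99 m.

4.99


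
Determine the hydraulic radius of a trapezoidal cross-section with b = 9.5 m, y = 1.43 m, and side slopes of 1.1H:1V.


For a trapezoidal section with side slope z:
A = (b + z*y)*y = (9.5 + 1.1*1.43)*1.43 = 15.834 m^2.
P = b + 2*y*sqrt(1 + z^2) = 9.5 + 2*1.43*sqrt(1 + 1.1^2) = 13.752 m.
R = A/P = 15.834 / 13.752 = 1.1515 m.

1.1515


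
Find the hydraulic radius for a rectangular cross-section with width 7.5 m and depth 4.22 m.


For a rectangular section:
Flow area A = b * y = 7.5 * 4.22 = 31.65 m^2.
Wetted perimeter P = b + 2y = 7.5 + 2*4.22 = 15.94 m.
Hydraulic radius R = A/P = 31.65 / 15.94 = 1.9856 m.

1.9856


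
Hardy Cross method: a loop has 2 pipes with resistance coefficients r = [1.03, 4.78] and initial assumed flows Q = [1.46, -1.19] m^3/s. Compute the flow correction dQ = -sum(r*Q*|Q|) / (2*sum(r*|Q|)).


Numerator terms (r*Q*|Q|): 1.03*1.46*|1.46| = 2.1955; 4.78*-1.19*|-1.19| = -6.769.
Sum of numerator = -4.5734.
Denominator terms (r*|Q|): 1.03*|1.46| = 1.5038; 4.78*|-1.19| = 5.6882.
2 * sum of denominator = 2 * 7.192 = 14.384.
dQ = --4.5734 / 14.384 = 0.318 m^3/s.

0.318


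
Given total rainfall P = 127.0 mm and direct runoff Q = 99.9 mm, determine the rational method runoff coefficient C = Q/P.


The runoff coefficient C = runoff depth / rainfall depth.
C = 99.9 / 127.0
  = 0.7866.

0.7866


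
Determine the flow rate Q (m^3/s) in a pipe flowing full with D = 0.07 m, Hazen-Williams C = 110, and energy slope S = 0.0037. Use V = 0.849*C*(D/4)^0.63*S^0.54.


For a full circular pipe, R = D/4 = 0.07/4 = 0.0175 m.
V = 0.849 * 110 * 0.0175^0.63 * 0.0037^0.54
  = 0.849 * 110 * 0.078183 * 0.048622
  = 0.355 m/s.
Pipe area A = pi*D^2/4 = pi*0.07^2/4 = 0.0038 m^2.
Q = A * V = 0.0038 * 0.355 = 0.0014 m^3/s.

0.0014


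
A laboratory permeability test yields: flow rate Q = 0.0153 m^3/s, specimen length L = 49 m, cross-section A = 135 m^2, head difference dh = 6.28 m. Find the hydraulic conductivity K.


From K = Q*L / (A*dh):
Numerator: Q*L = 0.0153 * 49 = 0.7497.
Denominator: A*dh = 135 * 6.28 = 847.8.
K = 0.7497 / 847.8 = 0.000884 m/s.

0.000884


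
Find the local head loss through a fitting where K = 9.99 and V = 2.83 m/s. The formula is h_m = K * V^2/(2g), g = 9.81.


Minor loss formula: h_m = K * V^2/(2g).
V^2 = 2.83^2 = 8.0089.
V^2/(2g) = 8.0089 / 19.62 = 0.4082 m.
h_m = 9.99 * 0.4082 = 4.0779 m.

4.0779


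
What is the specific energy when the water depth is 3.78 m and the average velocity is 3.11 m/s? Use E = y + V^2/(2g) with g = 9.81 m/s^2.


Specific energy E = y + V^2/(2g).
Velocity head = V^2/(2g) = 3.11^2 / (2*9.81) = 9.6721 / 19.62 = 0.493 m.
E = 3.78 + 0.493 = 4.273 m.

4.273


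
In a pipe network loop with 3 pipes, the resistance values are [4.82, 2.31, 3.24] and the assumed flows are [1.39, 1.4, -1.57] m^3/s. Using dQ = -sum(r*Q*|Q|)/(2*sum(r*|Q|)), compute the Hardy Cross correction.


Numerator terms (r*Q*|Q|): 4.82*1.39*|1.39| = 9.3127; 2.31*1.4*|1.4| = 4.5276; 3.24*-1.57*|-1.57| = -7.9863.
Sum of numerator = 5.854.
Denominator terms (r*|Q|): 4.82*|1.39| = 6.6998; 2.31*|1.4| = 3.234; 3.24*|-1.57| = 5.0868.
2 * sum of denominator = 2 * 15.0206 = 30.0412.
dQ = -5.854 / 30.0412 = -0.1949 m^3/s.

-0.1949


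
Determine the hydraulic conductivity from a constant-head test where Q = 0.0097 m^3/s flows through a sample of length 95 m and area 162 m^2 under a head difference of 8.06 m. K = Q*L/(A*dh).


From K = Q*L / (A*dh):
Numerator: Q*L = 0.0097 * 95 = 0.9215.
Denominator: A*dh = 162 * 8.06 = 1305.72.
K = 0.9215 / 1305.72 = 0.000706 m/s.

0.000706


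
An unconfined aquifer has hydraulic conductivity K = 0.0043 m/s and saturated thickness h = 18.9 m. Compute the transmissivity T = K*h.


Transmissivity is defined as T = K * h.
T = 0.0043 * 18.9
  = 0.0813 m^2/s.

0.0813


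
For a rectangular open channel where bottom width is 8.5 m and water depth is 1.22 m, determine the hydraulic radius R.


For a rectangular section:
Flow area A = b * y = 8.5 * 1.22 = 10.37 m^2.
Wetted perimeter P = b + 2y = 8.5 + 2*1.22 = 10.94 m.
Hydraulic radius R = A/P = 10.37 / 10.94 = 0.9479 m.

0.9479


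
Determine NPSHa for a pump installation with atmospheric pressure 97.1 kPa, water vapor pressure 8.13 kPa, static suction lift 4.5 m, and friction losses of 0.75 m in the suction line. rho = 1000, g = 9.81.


NPSHa = p_atm/(rho*g) - z_s - hf_s - p_vap/(rho*g).
p_atm/(rho*g) = 97.1*1000 / (1000*9.81) = 9.898 m.
p_vap/(rho*g) = 8.13*1000 / (1000*9.81) = 0.829 m.
NPSHa = 9.898 - 4.5 - 0.75 - 0.829
      = 3.82 m.

3.82


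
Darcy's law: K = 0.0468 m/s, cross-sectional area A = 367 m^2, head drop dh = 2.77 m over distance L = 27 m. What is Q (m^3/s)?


Darcy's law: Q = K * A * i, where i = dh/L.
Hydraulic gradient i = 2.77 / 27 = 0.102593.
Q = 0.0468 * 367 * 0.102593
  = 1.7621 m^3/s.

1.7621


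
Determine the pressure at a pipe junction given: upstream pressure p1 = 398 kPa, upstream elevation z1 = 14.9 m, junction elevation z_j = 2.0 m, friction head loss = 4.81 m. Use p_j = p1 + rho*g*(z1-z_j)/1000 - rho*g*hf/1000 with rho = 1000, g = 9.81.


Junction pressure: p_j = p1 + rho*g*(z1 - z_j)/1000 - rho*g*hf/1000.
Elevation term = 1000*9.81*(14.9 - 2.0)/1000 = 126.549 kPa.
Friction term = 1000*9.81*4.81/1000 = 47.186 kPa.
p_j = 398 + 126.549 - 47.186 = 477.36 kPa.

477.36


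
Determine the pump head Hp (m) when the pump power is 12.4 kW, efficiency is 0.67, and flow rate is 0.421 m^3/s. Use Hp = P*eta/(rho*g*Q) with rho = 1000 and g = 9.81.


Pump head formula: Hp = P * eta / (rho * g * Q).
Numerator: P * eta = 12.4 * 1000 * 0.67 = 8308.0 W.
Denominator: rho * g * Q = 1000 * 9.81 * 0.421 = 4130.01.
Hp = 8308.0 / 4130.01 = 2.01 m.

2.01


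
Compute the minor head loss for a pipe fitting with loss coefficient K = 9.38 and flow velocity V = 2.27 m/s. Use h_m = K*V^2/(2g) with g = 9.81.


Minor loss formula: h_m = K * V^2/(2g).
V^2 = 2.27^2 = 5.1529.
V^2/(2g) = 5.1529 / 19.62 = 0.2626 m.
h_m = 9.38 * 0.2626 = 2.4635 m.

2.4635


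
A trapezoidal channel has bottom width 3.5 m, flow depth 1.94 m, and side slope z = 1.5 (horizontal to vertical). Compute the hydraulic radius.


For a trapezoidal section with side slope z:
A = (b + z*y)*y = (3.5 + 1.5*1.94)*1.94 = 12.435 m^2.
P = b + 2*y*sqrt(1 + z^2) = 3.5 + 2*1.94*sqrt(1 + 1.5^2) = 10.495 m.
R = A/P = 12.435 / 10.495 = 1.1849 m.

1.1849


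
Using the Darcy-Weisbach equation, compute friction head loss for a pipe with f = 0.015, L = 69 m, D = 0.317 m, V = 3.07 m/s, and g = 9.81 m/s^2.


Darcy-Weisbach equation: h_f = f * (L/D) * V^2/(2g).
f * L/D = 0.015 * 69/0.317 = 3.265.
V^2/(2g) = 3.07^2 / (2*9.81) = 9.4249 / 19.62 = 0.4804 m.
h_f = 3.265 * 0.4804 = 1.568 m.

1.568


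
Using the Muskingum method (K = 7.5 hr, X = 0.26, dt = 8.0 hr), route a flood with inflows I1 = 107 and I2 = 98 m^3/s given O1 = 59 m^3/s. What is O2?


Muskingum coefficients:
denom = 2*K*(1-X) + dt = 2*7.5*(1-0.26) + 8.0 = 19.1.
C0 = (dt - 2*K*X)/denom = (8.0 - 2*7.5*0.26)/19.1 = 0.2147.
C1 = (dt + 2*K*X)/denom = (8.0 + 2*7.5*0.26)/19.1 = 0.623.
C2 = (2*K*(1-X) - dt)/denom = 0.1623.
O2 = C0*I2 + C1*I1 + C2*O1
   = 0.2147*98 + 0.623*107 + 0.1623*59
   = 97.28 m^3/s.

97.28


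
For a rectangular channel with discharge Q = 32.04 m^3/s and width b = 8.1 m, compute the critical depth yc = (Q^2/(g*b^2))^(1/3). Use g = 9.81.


Using yc = (Q^2 / (g * b^2))^(1/3):
Q^2 = 32.04^2 = 1026.56.
g * b^2 = 9.81 * 8.1^2 = 9.81 * 65.61 = 643.63.
Q^2 / (g*b^2) = 1026.56 / 643.63 = 1.595.
yc = 1.595^(1/3) = 1.1684 m.

1.1684


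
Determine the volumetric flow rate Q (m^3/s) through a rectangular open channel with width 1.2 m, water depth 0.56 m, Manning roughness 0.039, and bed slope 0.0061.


For a rectangular channel, the cross-sectional area A = b * y = 1.2 * 0.56 = 0.67 m^2.
The wetted perimeter P = b + 2y = 1.2 + 2*0.56 = 2.32 m.
Hydraulic radius R = A/P = 0.67/2.32 = 0.2897 m.
Velocity V = (1/n)*R^(2/3)*S^(1/2) = (1/0.039)*0.2897^(2/3)*0.0061^(1/2) = 0.8767 m/s.
Discharge Q = A * V = 0.67 * 0.8767 = 0.589 m^3/s.

0.589


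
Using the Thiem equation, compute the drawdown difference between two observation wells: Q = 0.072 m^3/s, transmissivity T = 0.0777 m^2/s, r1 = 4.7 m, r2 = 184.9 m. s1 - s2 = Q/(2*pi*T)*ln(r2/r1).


Thiem equation: s1 - s2 = Q/(2*pi*T) * ln(r2/r1).
ln(r2/r1) = ln(184.9/4.7) = 3.6723.
Q/(2*pi*T) = 0.072 / (2*pi*0.0777) = 0.072 / 0.4882 = 0.1475.
s1 - s2 = 0.1475 * 3.6723 = 0.5416 m.

0.5416


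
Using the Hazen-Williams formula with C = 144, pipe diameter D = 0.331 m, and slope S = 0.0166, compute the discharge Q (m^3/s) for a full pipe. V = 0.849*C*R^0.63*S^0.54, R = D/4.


For a full circular pipe, R = D/4 = 0.331/4 = 0.0828 m.
V = 0.849 * 144 * 0.0828^0.63 * 0.0166^0.54
  = 0.849 * 144 * 0.208063 * 0.10936
  = 2.7818 m/s.
Pipe area A = pi*D^2/4 = pi*0.331^2/4 = 0.086 m^2.
Q = A * V = 0.086 * 2.7818 = 0.2394 m^3/s.

0.2394


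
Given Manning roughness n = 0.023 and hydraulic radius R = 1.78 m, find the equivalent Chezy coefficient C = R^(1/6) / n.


The Chezy coefficient relates to Manning's n through C = R^(1/6) / n.
R^(1/6) = 1.78^(1/6) = 1.100872.
C = 1.100872 / 0.023 = 47.86 m^(1/2)/s.

47.86


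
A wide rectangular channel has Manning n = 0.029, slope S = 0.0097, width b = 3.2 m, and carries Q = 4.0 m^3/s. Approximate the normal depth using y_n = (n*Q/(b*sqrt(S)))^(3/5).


We use the wide-channel approximation y_n = (n*Q/(b*sqrt(S)))^(3/5).
sqrt(S) = sqrt(0.0097) = 0.098489.
Numerator: n*Q = 0.029 * 4.0 = 0.116.
Denominator: b*sqrt(S) = 3.2 * 0.098489 = 0.315165.
arg = 0.3681.
y_n = 0.3681^(3/5) = 0.549 m.

0.549


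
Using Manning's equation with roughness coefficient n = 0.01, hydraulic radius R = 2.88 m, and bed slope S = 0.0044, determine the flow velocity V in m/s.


Manning's equation gives V = (1/n) * R^(2/3) * S^(1/2).
First, compute R^(2/3) = 2.88^(2/3) = 2.0242.
Next, S^(1/2) = 0.0044^(1/2) = 0.066332.
Then 1/n = 1/0.01 = 100.0.
V = 100.0 * 2.0242 * 0.066332 = 13.4273 m/s.

13.4273


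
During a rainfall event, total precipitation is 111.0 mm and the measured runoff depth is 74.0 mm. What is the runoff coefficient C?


The runoff coefficient C = runoff depth / rainfall depth.
C = 74.0 / 111.0
  = 0.6667.

0.6667


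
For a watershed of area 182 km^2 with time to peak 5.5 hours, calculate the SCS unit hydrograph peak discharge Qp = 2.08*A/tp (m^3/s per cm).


SCS formula: Qp = 2.08 * A / tp.
Qp = 2.08 * 182 / 5.5
   = 378.56 / 5.5
   = 68.83 m^3/s per cm.

68.83


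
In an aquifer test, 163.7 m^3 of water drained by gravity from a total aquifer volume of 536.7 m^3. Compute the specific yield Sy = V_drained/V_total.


Specific yield Sy = Volume drained / Total volume.
Sy = 163.7 / 536.7
   = 0.305.

0.305


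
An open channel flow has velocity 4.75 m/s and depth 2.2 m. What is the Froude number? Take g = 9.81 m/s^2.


The Froude number is defined as Fr = V / sqrt(g*y).
g*y = 9.81 * 2.2 = 21.582.
sqrt(g*y) = sqrt(21.582) = 4.6456.
Fr = 4.75 / 4.6456 = 1.0225.

1.0225


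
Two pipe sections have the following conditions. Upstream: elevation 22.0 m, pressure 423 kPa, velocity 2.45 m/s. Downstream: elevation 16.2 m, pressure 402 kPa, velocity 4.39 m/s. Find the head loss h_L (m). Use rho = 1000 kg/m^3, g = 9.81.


Total head at each section: H = z + p/(rho*g) + V^2/(2g).
H1 = 22.0 + 423*1000/(1000*9.81) + 2.45^2/(2*9.81)
   = 22.0 + 43.119 + 0.3059
   = 65.425 m.
H2 = 16.2 + 402*1000/(1000*9.81) + 4.39^2/(2*9.81)
   = 16.2 + 40.979 + 0.9823
   = 58.161 m.
h_L = H1 - H2 = 65.425 - 58.161 = 7.264 m.

7.264


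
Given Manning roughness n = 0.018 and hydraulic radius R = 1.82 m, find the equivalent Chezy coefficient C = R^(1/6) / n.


The Chezy coefficient relates to Manning's n through C = R^(1/6) / n.
R^(1/6) = 1.82^(1/6) = 1.104957.
C = 1.104957 / 0.018 = 61.39 m^(1/2)/s.

61.39


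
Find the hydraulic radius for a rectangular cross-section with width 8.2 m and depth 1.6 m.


For a rectangular section:
Flow area A = b * y = 8.2 * 1.6 = 13.12 m^2.
Wetted perimeter P = b + 2y = 8.2 + 2*1.6 = 11.4 m.
Hydraulic radius R = A/P = 13.12 / 11.4 = 1.1509 m.

1.1509


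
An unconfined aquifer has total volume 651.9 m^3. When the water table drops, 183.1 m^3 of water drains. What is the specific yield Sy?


Specific yield Sy = Volume drained / Total volume.
Sy = 183.1 / 651.9
   = 0.2809.

0.2809


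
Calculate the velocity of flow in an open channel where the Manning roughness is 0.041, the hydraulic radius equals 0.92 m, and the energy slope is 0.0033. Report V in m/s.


Manning's equation gives V = (1/n) * R^(2/3) * S^(1/2).
First, compute R^(2/3) = 0.92^(2/3) = 0.9459.
Next, S^(1/2) = 0.0033^(1/2) = 0.057446.
Then 1/n = 1/0.041 = 24.39.
V = 24.39 * 0.9459 * 0.057446 = 1.3254 m/s.

1.3254


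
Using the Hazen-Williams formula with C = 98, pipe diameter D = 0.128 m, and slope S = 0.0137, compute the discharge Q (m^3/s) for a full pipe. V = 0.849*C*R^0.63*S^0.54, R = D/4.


For a full circular pipe, R = D/4 = 0.128/4 = 0.032 m.
V = 0.849 * 98 * 0.032^0.63 * 0.0137^0.54
  = 0.849 * 98 * 0.114352 * 0.098589
  = 0.938 m/s.
Pipe area A = pi*D^2/4 = pi*0.128^2/4 = 0.0129 m^2.
Q = A * V = 0.0129 * 0.938 = 0.0121 m^3/s.

0.0121


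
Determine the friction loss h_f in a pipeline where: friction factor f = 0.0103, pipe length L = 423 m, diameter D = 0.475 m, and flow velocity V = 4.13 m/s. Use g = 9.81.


Darcy-Weisbach equation: h_f = f * (L/D) * V^2/(2g).
f * L/D = 0.0103 * 423/0.475 = 9.1724.
V^2/(2g) = 4.13^2 / (2*9.81) = 17.0569 / 19.62 = 0.8694 m.
h_f = 9.1724 * 0.8694 = 7.974 m.

7.974


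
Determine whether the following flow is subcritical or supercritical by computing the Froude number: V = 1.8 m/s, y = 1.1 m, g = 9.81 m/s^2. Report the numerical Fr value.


The Froude number is defined as Fr = V / sqrt(g*y).
g*y = 9.81 * 1.1 = 10.791.
sqrt(g*y) = sqrt(10.791) = 3.285.
Fr = 1.8 / 3.285 = 0.548.
Since Fr < 1, the flow is subcritical.

0.548


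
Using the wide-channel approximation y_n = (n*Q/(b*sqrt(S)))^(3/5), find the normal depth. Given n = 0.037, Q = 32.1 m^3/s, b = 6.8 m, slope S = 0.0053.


We use the wide-channel approximation y_n = (n*Q/(b*sqrt(S)))^(3/5).
sqrt(S) = sqrt(0.0053) = 0.072801.
Numerator: n*Q = 0.037 * 32.1 = 1.1877.
Denominator: b*sqrt(S) = 6.8 * 0.072801 = 0.495047.
arg = 2.3992.
y_n = 2.3992^(3/5) = 1.6906 m.

1.6906


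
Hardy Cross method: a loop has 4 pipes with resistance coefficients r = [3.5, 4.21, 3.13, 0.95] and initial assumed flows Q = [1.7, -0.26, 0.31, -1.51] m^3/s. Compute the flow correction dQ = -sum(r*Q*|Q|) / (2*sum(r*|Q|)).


Numerator terms (r*Q*|Q|): 3.5*1.7*|1.7| = 10.115; 4.21*-0.26*|-0.26| = -0.2846; 3.13*0.31*|0.31| = 0.3008; 0.95*-1.51*|-1.51| = -2.1661.
Sum of numerator = 7.9651.
Denominator terms (r*|Q|): 3.5*|1.7| = 5.95; 4.21*|-0.26| = 1.0946; 3.13*|0.31| = 0.9703; 0.95*|-1.51| = 1.4345.
2 * sum of denominator = 2 * 9.4494 = 18.8988.
dQ = -7.9651 / 18.8988 = -0.4215 m^3/s.

-0.4215


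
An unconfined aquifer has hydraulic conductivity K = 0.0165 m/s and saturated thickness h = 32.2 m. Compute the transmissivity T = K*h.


Transmissivity is defined as T = K * h.
T = 0.0165 * 32.2
  = 0.5313 m^2/s.

0.5313


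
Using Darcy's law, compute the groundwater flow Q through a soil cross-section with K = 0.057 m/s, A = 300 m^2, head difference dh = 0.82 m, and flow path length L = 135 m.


Darcy's law: Q = K * A * i, where i = dh/L.
Hydraulic gradient i = 0.82 / 135 = 0.006074.
Q = 0.057 * 300 * 0.006074
  = 0.1039 m^3/s.

0.1039
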